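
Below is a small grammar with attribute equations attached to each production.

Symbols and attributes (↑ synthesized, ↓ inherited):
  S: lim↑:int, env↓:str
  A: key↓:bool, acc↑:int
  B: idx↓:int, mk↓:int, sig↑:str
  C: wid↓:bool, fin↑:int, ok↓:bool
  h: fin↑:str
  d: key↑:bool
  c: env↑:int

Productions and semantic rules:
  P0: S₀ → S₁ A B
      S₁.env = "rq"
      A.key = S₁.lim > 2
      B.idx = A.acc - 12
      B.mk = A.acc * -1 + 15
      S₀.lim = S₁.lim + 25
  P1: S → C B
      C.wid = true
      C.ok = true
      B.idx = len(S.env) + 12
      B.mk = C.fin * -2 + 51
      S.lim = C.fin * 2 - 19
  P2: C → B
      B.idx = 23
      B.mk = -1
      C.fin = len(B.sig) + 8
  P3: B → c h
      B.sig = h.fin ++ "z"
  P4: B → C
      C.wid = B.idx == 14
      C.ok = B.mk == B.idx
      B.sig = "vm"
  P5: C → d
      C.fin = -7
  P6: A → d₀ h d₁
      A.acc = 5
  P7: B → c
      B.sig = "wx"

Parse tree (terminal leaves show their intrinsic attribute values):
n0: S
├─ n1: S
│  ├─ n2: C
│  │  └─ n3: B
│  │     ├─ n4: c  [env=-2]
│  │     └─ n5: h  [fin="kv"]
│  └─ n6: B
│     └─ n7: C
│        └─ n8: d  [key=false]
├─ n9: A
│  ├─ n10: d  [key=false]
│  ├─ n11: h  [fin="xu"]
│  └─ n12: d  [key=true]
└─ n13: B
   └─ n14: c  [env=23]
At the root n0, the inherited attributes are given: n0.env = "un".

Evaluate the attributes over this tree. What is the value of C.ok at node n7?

false

1. n0.env = "un"  [given at root]
2. n1.env = "rq"  ["rq"]
3. n2.wid = true  [true]
4. n2.ok = true  [true]
5. n3.idx = 23  [23]
6. n3.mk = -1  [-1]
7. n4.env = -2  [terminal]
8. n5.fin = "kv"  [terminal]
9. n3.sig = "kvz"  [h.fin ++ "z"]
10. n2.fin = 11  [len(B.sig) + 8]
11. n6.idx = 14  [len(S.env) + 12]
12. n6.mk = 29  [C.fin * -2 + 51]
13. n7.wid = true  [B.idx == 14]
14. n7.ok = false  [B.mk == B.idx]
15. n8.key = false  [terminal]
16. n7.fin = -7  [-7]
17. n6.sig = "vm"  ["vm"]
18. n1.lim = 3  [C.fin * 2 - 19]
19. n9.key = true  [S₁.lim > 2]
20. n10.key = false  [terminal]
21. n11.fin = "xu"  [terminal]
22. n12.key = true  [terminal]
23. n9.acc = 5  [5]
24. n13.idx = -7  [A.acc - 12]
25. n13.mk = 10  [A.acc * -1 + 15]
26. n14.env = 23  [terminal]
27. n13.sig = "wx"  ["wx"]
28. n0.lim = 28  [S₁.lim + 25]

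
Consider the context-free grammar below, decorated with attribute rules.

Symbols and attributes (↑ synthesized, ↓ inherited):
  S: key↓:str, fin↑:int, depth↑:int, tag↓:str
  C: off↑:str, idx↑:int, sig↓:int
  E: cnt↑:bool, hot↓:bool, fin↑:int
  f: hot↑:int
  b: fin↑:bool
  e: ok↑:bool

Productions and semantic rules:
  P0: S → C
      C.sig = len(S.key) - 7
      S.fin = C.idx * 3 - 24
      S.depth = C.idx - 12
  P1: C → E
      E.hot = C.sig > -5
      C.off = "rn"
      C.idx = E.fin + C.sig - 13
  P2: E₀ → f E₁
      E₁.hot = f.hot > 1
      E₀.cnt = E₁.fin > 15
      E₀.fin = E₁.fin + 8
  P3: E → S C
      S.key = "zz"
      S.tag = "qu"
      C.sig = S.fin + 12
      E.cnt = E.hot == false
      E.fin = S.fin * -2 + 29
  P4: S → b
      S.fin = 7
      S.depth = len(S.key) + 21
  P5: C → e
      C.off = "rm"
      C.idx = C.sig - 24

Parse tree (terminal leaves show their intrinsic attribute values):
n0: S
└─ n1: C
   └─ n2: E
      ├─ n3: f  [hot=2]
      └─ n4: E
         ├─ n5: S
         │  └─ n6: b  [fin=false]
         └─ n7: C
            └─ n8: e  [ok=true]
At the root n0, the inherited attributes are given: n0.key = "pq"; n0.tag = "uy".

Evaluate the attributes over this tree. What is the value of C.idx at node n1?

5

1. n0.key = "pq"  [given at root]
2. n0.tag = "uy"  [given at root]
3. n1.sig = -5  [len(S.key) - 7]
4. n2.hot = false  [C.sig > -5]
5. n3.hot = 2  [terminal]
6. n4.hot = true  [f.hot > 1]
7. n5.key = "zz"  ["zz"]
8. n5.tag = "qu"  ["qu"]
9. n6.fin = false  [terminal]
10. n5.fin = 7  [7]
11. n5.depth = 23  [len(S.key) + 21]
12. n7.sig = 19  [S.fin + 12]
13. n8.ok = true  [terminal]
14. n7.off = "rm"  ["rm"]
15. n7.idx = -5  [C.sig - 24]
16. n4.cnt = false  [E.hot == false]
17. n4.fin = 15  [S.fin * -2 + 29]
18. n2.cnt = false  [E₁.fin > 15]
19. n2.fin = 23  [E₁.fin + 8]
20. n1.off = "rn"  ["rn"]
21. n1.idx = 5  [E.fin + C.sig - 13]
22. n0.fin = -9  [C.idx * 3 - 24]
23. n0.depth = -7  [C.idx - 12]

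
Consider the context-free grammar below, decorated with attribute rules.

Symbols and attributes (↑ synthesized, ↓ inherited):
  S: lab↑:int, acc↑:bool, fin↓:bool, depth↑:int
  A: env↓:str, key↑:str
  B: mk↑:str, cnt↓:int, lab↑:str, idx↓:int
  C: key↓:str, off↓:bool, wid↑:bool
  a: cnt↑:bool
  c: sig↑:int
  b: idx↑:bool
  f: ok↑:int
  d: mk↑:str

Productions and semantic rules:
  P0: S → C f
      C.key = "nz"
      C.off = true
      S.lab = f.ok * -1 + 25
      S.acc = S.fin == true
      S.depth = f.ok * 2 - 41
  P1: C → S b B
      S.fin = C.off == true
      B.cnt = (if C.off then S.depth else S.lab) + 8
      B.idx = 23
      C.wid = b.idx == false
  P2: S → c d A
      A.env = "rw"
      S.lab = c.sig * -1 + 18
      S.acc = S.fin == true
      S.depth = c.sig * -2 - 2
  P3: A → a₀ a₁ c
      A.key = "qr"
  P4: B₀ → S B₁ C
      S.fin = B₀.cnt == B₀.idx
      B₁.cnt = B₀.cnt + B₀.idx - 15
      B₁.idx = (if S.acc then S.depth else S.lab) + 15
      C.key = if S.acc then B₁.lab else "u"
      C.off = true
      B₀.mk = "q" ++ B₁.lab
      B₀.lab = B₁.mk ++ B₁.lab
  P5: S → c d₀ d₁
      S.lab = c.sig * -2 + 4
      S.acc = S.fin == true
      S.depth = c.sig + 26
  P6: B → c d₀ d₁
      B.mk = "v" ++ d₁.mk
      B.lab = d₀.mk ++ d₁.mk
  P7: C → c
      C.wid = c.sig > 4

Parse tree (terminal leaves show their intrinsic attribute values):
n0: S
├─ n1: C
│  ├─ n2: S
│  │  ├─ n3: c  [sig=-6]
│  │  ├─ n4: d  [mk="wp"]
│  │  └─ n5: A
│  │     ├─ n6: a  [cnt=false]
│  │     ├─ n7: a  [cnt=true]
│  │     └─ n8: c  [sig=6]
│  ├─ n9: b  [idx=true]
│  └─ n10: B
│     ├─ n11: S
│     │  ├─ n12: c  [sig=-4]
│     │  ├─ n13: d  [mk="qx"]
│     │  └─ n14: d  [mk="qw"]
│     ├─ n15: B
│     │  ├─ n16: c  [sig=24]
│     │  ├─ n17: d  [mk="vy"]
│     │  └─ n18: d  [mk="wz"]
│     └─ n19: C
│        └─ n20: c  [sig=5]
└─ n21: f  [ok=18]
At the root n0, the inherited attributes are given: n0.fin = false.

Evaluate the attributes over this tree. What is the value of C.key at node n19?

1. n0.fin = false  [given at root]
2. n1.key = "nz"  ["nz"]
3. n1.off = true  [true]
4. n2.fin = true  [C.off == true]
5. n3.sig = -6  [terminal]
6. n4.mk = "wp"  [terminal]
7. n5.env = "rw"  ["rw"]
8. n6.cnt = false  [terminal]
9. n7.cnt = true  [terminal]
10. n8.sig = 6  [terminal]
11. n5.key = "qr"  ["qr"]
12. n2.lab = 24  [c.sig * -1 + 18]
13. n2.acc = true  [S.fin == true]
14. n2.depth = 10  [c.sig * -2 - 2]
15. n9.idx = true  [terminal]
16. n10.cnt = 18  [(if C.off then S.depth else S.lab) + 8]
17. n10.idx = 23  [23]
18. n11.fin = false  [B₀.cnt == B₀.idx]
19. n12.sig = -4  [terminal]
20. n13.mk = "qx"  [terminal]
21. n14.mk = "qw"  [terminal]
22. n11.lab = 12  [c.sig * -2 + 4]
23. n11.acc = false  [S.fin == true]
24. n11.depth = 22  [c.sig + 26]
25. n15.cnt = 26  [B₀.cnt + B₀.idx - 15]
26. n15.idx = 27  [(if S.acc then S.depth else S.lab) + 15]
27. n16.sig = 24  [terminal]
28. n17.mk = "vy"  [terminal]
29. n18.mk = "wz"  [terminal]
30. n15.mk = "vwz"  ["v" ++ d₁.mk]
31. n15.lab = "vywz"  [d₀.mk ++ d₁.mk]
32. n19.key = "u"  [if S.acc then B₁.lab else "u"]
33. n19.off = true  [true]
34. n20.sig = 5  [terminal]
35. n19.wid = true  [c.sig > 4]
36. n10.mk = "qvywz"  ["q" ++ B₁.lab]
37. n10.lab = "vwzvywz"  [B₁.mk ++ B₁.lab]
38. n1.wid = false  [b.idx == false]
39. n21.ok = 18  [terminal]
40. n0.lab = 7  [f.ok * -1 + 25]
41. n0.acc = false  [S.fin == true]
42. n0.depth = -5  [f.ok * 2 - 41]

"u"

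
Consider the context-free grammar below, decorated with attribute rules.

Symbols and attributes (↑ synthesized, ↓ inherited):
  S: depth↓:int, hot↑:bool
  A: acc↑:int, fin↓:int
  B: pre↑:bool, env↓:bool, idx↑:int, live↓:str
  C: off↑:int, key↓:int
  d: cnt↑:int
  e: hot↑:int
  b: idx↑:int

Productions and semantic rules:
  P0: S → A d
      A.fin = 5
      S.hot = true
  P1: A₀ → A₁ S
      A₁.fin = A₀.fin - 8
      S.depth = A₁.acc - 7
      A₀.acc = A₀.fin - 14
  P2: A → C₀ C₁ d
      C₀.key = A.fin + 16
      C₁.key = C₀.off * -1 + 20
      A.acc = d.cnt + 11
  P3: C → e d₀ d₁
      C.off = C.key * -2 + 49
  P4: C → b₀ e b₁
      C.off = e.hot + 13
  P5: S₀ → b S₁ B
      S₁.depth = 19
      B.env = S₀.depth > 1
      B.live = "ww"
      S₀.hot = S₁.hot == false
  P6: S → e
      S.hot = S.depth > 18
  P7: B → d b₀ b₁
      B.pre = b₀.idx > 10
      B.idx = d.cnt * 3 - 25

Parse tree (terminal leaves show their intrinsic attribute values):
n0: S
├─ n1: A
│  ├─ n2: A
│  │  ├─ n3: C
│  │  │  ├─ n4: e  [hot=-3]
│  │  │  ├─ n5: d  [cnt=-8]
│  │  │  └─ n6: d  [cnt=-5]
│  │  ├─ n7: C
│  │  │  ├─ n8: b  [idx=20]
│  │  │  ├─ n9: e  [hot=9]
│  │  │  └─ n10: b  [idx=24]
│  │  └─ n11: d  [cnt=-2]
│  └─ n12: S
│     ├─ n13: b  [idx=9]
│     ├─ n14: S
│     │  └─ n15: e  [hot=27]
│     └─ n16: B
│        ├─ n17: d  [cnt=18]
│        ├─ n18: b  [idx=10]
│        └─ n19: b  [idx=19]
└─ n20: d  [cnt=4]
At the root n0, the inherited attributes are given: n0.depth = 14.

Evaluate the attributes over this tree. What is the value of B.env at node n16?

1. n0.depth = 14  [given at root]
2. n1.fin = 5  [5]
3. n2.fin = -3  [A₀.fin - 8]
4. n3.key = 13  [A.fin + 16]
5. n4.hot = -3  [terminal]
6. n5.cnt = -8  [terminal]
7. n6.cnt = -5  [terminal]
8. n3.off = 23  [C.key * -2 + 49]
9. n7.key = -3  [C₀.off * -1 + 20]
10. n8.idx = 20  [terminal]
11. n9.hot = 9  [terminal]
12. n10.idx = 24  [terminal]
13. n7.off = 22  [e.hot + 13]
14. n11.cnt = -2  [terminal]
15. n2.acc = 9  [d.cnt + 11]
16. n12.depth = 2  [A₁.acc - 7]
17. n13.idx = 9  [terminal]
18. n14.depth = 19  [19]
19. n15.hot = 27  [terminal]
20. n14.hot = true  [S.depth > 18]
21. n16.env = true  [S₀.depth > 1]
22. n16.live = "ww"  ["ww"]
23. n17.cnt = 18  [terminal]
24. n18.idx = 10  [terminal]
25. n19.idx = 19  [terminal]
26. n16.pre = false  [b₀.idx > 10]
27. n16.idx = 29  [d.cnt * 3 - 25]
28. n12.hot = false  [S₁.hot == false]
29. n1.acc = -9  [A₀.fin - 14]
30. n20.cnt = 4  [terminal]
31. n0.hot = true  [true]

true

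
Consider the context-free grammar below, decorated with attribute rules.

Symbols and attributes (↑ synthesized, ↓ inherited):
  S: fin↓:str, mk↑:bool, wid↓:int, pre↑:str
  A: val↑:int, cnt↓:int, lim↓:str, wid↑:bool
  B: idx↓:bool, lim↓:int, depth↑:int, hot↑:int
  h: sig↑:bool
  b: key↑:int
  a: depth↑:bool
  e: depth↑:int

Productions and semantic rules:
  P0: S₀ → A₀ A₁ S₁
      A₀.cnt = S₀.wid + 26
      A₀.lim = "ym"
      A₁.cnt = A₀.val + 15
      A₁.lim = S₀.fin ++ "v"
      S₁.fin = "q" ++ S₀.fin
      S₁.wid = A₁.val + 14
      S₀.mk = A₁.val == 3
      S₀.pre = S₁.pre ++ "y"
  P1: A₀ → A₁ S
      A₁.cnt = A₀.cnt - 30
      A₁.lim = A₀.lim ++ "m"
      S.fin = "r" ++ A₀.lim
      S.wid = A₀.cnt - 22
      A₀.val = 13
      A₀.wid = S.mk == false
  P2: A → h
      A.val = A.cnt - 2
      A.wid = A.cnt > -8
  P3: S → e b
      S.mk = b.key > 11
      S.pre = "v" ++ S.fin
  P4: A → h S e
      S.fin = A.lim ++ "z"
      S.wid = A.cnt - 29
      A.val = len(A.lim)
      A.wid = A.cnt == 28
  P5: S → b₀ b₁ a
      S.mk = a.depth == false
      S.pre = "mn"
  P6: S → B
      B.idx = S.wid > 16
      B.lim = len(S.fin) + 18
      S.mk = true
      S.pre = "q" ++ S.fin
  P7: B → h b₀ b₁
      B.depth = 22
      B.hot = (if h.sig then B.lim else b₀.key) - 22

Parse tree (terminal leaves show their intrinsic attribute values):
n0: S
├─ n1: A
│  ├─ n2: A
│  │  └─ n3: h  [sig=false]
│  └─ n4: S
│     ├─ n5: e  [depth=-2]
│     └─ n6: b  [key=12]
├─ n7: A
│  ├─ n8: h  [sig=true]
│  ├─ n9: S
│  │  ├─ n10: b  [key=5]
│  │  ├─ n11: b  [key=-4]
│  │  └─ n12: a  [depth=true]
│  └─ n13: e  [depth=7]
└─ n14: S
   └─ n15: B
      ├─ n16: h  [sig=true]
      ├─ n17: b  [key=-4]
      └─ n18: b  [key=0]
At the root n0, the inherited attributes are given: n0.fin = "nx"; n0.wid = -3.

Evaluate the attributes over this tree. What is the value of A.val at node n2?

-9

1. n0.fin = "nx"  [given at root]
2. n0.wid = -3  [given at root]
3. n1.cnt = 23  [S₀.wid + 26]
4. n1.lim = "ym"  ["ym"]
5. n2.cnt = -7  [A₀.cnt - 30]
6. n2.lim = "ymm"  [A₀.lim ++ "m"]
7. n3.sig = false  [terminal]
8. n2.val = -9  [A.cnt - 2]
9. n2.wid = true  [A.cnt > -8]
10. n4.fin = "rym"  ["r" ++ A₀.lim]
11. n4.wid = 1  [A₀.cnt - 22]
12. n5.depth = -2  [terminal]
13. n6.key = 12  [terminal]
14. n4.mk = true  [b.key > 11]
15. n4.pre = "vrym"  ["v" ++ S.fin]
16. n1.val = 13  [13]
17. n1.wid = false  [S.mk == false]
18. n7.cnt = 28  [A₀.val + 15]
19. n7.lim = "nxv"  [S₀.fin ++ "v"]
20. n8.sig = true  [terminal]
21. n9.fin = "nxvz"  [A.lim ++ "z"]
22. n9.wid = -1  [A.cnt - 29]
23. n10.key = 5  [terminal]
24. n11.key = -4  [terminal]
25. n12.depth = true  [terminal]
26. n9.mk = false  [a.depth == false]
27. n9.pre = "mn"  ["mn"]
28. n13.depth = 7  [terminal]
29. n7.val = 3  [len(A.lim)]
30. n7.wid = true  [A.cnt == 28]
31. n14.fin = "qnx"  ["q" ++ S₀.fin]
32. n14.wid = 17  [A₁.val + 14]
33. n15.idx = true  [S.wid > 16]
34. n15.lim = 21  [len(S.fin) + 18]
35. n16.sig = true  [terminal]
36. n17.key = -4  [terminal]
37. n18.key = 0  [terminal]
38. n15.depth = 22  [22]
39. n15.hot = -1  [(if h.sig then B.lim else b₀.key) - 22]
40. n14.mk = true  [true]
41. n14.pre = "qqnx"  ["q" ++ S.fin]
42. n0.mk = true  [A₁.val == 3]
43. n0.pre = "qqnxy"  [S₁.pre ++ "y"]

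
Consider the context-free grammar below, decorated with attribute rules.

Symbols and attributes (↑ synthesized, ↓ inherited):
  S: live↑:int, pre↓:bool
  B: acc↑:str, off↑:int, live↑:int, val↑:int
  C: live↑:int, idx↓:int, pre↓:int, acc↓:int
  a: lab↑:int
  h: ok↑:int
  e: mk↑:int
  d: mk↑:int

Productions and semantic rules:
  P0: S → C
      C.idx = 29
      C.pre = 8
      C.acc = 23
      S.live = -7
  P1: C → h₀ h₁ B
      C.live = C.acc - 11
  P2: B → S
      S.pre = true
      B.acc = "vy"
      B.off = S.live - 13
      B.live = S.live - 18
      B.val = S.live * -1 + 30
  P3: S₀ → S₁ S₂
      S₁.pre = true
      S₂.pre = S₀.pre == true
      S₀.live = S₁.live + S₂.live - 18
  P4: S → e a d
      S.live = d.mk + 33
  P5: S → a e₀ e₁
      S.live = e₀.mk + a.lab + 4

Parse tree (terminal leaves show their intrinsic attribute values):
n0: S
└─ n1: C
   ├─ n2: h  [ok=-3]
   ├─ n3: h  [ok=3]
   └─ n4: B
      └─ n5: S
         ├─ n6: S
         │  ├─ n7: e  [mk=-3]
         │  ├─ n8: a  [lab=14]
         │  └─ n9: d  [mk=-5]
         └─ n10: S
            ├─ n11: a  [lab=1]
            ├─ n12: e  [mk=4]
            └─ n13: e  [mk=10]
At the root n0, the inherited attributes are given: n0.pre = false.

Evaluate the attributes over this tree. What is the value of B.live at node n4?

1

1. n0.pre = false  [given at root]
2. n1.idx = 29  [29]
3. n1.pre = 8  [8]
4. n1.acc = 23  [23]
5. n2.ok = -3  [terminal]
6. n3.ok = 3  [terminal]
7. n5.pre = true  [true]
8. n6.pre = true  [true]
9. n7.mk = -3  [terminal]
10. n8.lab = 14  [terminal]
11. n9.mk = -5  [terminal]
12. n6.live = 28  [d.mk + 33]
13. n10.pre = true  [S₀.pre == true]
14. n11.lab = 1  [terminal]
15. n12.mk = 4  [terminal]
16. n13.mk = 10  [terminal]
17. n10.live = 9  [e₀.mk + a.lab + 4]
18. n5.live = 19  [S₁.live + S₂.live - 18]
19. n4.acc = "vy"  ["vy"]
20. n4.off = 6  [S.live - 13]
21. n4.live = 1  [S.live - 18]
22. n4.val = 11  [S.live * -1 + 30]
23. n1.live = 12  [C.acc - 11]
24. n0.live = -7  [-7]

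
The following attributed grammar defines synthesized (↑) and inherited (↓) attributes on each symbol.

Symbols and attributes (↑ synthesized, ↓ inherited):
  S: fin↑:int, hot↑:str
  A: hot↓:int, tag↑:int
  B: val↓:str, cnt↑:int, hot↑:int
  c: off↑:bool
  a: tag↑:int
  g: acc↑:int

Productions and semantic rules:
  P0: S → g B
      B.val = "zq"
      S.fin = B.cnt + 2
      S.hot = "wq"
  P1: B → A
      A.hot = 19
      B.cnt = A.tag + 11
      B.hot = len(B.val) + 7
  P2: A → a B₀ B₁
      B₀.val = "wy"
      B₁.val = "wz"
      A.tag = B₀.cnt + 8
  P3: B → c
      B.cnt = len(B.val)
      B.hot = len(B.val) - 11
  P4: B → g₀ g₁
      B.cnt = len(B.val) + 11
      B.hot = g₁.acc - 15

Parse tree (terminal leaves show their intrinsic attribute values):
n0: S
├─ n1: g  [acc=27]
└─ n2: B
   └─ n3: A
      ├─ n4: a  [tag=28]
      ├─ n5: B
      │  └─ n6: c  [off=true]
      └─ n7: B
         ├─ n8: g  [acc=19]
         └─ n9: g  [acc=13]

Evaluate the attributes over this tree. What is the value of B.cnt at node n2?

21

1. n1.acc = 27  [terminal]
2. n2.val = "zq"  ["zq"]
3. n3.hot = 19  [19]
4. n4.tag = 28  [terminal]
5. n5.val = "wy"  ["wy"]
6. n6.off = true  [terminal]
7. n5.cnt = 2  [len(B.val)]
8. n5.hot = -9  [len(B.val) - 11]
9. n7.val = "wz"  ["wz"]
10. n8.acc = 19  [terminal]
11. n9.acc = 13  [terminal]
12. n7.cnt = 13  [len(B.val) + 11]
13. n7.hot = -2  [g₁.acc - 15]
14. n3.tag = 10  [B₀.cnt + 8]
15. n2.cnt = 21  [A.tag + 11]
16. n2.hot = 9  [len(B.val) + 7]
17. n0.fin = 23  [B.cnt + 2]
18. n0.hot = "wq"  ["wq"]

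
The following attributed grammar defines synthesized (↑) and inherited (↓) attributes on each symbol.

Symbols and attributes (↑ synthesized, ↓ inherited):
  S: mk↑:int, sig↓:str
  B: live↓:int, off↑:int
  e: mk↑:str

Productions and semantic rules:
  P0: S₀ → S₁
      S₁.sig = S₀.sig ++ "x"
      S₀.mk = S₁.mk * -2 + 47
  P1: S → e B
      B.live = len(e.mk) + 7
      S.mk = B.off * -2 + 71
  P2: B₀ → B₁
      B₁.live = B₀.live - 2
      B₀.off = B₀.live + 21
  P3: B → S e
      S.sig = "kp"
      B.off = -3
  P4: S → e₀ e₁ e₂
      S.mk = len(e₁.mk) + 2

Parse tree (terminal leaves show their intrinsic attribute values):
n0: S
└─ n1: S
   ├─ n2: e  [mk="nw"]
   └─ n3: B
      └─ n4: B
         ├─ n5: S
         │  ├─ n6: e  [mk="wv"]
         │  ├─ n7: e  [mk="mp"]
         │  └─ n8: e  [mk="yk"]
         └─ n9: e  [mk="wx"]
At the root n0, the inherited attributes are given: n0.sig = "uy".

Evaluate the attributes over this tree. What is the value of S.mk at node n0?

25

1. n0.sig = "uy"  [given at root]
2. n1.sig = "uyx"  [S₀.sig ++ "x"]
3. n2.mk = "nw"  [terminal]
4. n3.live = 9  [len(e.mk) + 7]
5. n4.live = 7  [B₀.live - 2]
6. n5.sig = "kp"  ["kp"]
7. n6.mk = "wv"  [terminal]
8. n7.mk = "mp"  [terminal]
9. n8.mk = "yk"  [terminal]
10. n5.mk = 4  [len(e₁.mk) + 2]
11. n9.mk = "wx"  [terminal]
12. n4.off = -3  [-3]
13. n3.off = 30  [B₀.live + 21]
14. n1.mk = 11  [B.off * -2 + 71]
15. n0.mk = 25  [S₁.mk * -2 + 47]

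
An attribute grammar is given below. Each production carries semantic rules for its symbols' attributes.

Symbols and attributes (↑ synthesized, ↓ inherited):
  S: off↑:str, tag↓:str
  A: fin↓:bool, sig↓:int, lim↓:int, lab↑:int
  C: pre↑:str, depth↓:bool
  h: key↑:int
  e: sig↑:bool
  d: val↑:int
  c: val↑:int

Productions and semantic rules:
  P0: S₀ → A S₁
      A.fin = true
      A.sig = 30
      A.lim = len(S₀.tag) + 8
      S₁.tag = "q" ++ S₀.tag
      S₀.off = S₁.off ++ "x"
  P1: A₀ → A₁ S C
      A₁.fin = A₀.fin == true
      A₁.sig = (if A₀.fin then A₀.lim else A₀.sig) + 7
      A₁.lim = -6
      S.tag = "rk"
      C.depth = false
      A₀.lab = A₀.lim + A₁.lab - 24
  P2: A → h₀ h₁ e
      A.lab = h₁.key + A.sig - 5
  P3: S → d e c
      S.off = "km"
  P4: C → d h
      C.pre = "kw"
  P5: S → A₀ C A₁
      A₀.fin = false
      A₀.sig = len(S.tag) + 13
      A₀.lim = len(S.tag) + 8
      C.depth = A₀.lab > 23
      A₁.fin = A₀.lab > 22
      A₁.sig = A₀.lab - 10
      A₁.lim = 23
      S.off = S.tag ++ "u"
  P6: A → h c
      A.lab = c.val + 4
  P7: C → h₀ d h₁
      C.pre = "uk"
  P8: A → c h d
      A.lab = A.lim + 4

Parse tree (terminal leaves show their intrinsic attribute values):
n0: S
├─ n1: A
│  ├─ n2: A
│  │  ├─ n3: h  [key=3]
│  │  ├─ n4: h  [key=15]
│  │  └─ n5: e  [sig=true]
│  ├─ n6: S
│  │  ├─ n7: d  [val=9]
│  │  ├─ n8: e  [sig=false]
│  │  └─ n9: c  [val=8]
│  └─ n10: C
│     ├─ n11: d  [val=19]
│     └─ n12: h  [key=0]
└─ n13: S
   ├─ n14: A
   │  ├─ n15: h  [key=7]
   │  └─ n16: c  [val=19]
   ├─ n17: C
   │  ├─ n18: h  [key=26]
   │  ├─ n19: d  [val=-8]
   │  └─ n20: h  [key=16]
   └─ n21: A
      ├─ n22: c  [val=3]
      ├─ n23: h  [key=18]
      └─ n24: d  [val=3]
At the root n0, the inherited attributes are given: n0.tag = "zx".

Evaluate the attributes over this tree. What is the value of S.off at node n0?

"qzxux"

1. n0.tag = "zx"  [given at root]
2. n1.fin = true  [true]
3. n1.sig = 30  [30]
4. n1.lim = 10  [len(S₀.tag) + 8]
5. n2.fin = true  [A₀.fin == true]
6. n2.sig = 17  [(if A₀.fin then A₀.lim else A₀.sig) + 7]
7. n2.lim = -6  [-6]
8. n3.key = 3  [terminal]
9. n4.key = 15  [terminal]
10. n5.sig = true  [terminal]
11. n2.lab = 27  [h₁.key + A.sig - 5]
12. n6.tag = "rk"  ["rk"]
13. n7.val = 9  [terminal]
14. n8.sig = false  [terminal]
15. n9.val = 8  [terminal]
16. n6.off = "km"  ["km"]
17. n10.depth = false  [false]
18. n11.val = 19  [terminal]
19. n12.key = 0  [terminal]
20. n10.pre = "kw"  ["kw"]
21. n1.lab = 13  [A₀.lim + A₁.lab - 24]
22. n13.tag = "qzx"  ["q" ++ S₀.tag]
23. n14.fin = false  [false]
24. n14.sig = 16  [len(S.tag) + 13]
25. n14.lim = 11  [len(S.tag) + 8]
26. n15.key = 7  [terminal]
27. n16.val = 19  [terminal]
28. n14.lab = 23  [c.val + 4]
29. n17.depth = false  [A₀.lab > 23]
30. n18.key = 26  [terminal]
31. n19.val = -8  [terminal]
32. n20.key = 16  [terminal]
33. n17.pre = "uk"  ["uk"]
34. n21.fin = true  [A₀.lab > 22]
35. n21.sig = 13  [A₀.lab - 10]
36. n21.lim = 23  [23]
37. n22.val = 3  [terminal]
38. n23.key = 18  [terminal]
39. n24.val = 3  [terminal]
40. n21.lab = 27  [A.lim + 4]
41. n13.off = "qzxu"  [S.tag ++ "u"]
42. n0.off = "qzxux"  [S₁.off ++ "x"]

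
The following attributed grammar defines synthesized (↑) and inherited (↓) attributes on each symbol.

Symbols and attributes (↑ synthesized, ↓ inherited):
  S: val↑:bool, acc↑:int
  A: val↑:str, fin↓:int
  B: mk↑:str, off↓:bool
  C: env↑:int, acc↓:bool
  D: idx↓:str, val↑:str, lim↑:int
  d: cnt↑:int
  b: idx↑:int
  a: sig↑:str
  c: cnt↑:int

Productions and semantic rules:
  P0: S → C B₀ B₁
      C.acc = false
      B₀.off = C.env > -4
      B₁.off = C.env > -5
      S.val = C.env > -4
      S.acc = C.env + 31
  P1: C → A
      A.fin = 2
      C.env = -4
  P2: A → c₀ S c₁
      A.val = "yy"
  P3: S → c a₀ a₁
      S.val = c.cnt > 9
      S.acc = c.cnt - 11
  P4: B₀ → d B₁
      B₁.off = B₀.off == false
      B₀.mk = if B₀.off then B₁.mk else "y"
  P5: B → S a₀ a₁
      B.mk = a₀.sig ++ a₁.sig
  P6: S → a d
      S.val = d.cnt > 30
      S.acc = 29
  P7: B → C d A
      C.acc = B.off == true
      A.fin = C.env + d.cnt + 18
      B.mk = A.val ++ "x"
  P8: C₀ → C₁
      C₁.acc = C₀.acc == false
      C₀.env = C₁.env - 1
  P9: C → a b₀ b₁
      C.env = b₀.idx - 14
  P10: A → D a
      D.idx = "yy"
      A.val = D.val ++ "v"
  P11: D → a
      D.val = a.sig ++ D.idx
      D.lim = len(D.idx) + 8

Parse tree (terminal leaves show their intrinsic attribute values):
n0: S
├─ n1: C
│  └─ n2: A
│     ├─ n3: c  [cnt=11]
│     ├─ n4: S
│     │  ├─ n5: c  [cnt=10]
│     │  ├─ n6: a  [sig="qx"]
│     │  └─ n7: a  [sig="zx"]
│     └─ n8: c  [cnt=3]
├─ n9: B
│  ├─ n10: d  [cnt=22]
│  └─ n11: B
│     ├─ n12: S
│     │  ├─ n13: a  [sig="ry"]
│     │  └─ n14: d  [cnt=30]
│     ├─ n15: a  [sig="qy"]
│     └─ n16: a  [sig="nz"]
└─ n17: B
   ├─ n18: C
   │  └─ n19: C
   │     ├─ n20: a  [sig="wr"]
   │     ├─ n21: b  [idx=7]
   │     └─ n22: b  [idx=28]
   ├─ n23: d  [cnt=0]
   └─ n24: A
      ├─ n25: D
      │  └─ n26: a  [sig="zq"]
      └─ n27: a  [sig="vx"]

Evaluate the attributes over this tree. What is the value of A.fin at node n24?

10

1. n1.acc = false  [false]
2. n2.fin = 2  [2]
3. n3.cnt = 11  [terminal]
4. n5.cnt = 10  [terminal]
5. n6.sig = "qx"  [terminal]
6. n7.sig = "zx"  [terminal]
7. n4.val = true  [c.cnt > 9]
8. n4.acc = -1  [c.cnt - 11]
9. n8.cnt = 3  [terminal]
10. n2.val = "yy"  ["yy"]
11. n1.env = -4  [-4]
12. n9.off = false  [C.env > -4]
13. n10.cnt = 22  [terminal]
14. n11.off = true  [B₀.off == false]
15. n13.sig = "ry"  [terminal]
16. n14.cnt = 30  [terminal]
17. n12.val = false  [d.cnt > 30]
18. n12.acc = 29  [29]
19. n15.sig = "qy"  [terminal]
20. n16.sig = "nz"  [terminal]
21. n11.mk = "qynz"  [a₀.sig ++ a₁.sig]
22. n9.mk = "y"  [if B₀.off then B₁.mk else "y"]
23. n17.off = true  [C.env > -5]
24. n18.acc = true  [B.off == true]
25. n19.acc = false  [C₀.acc == false]
26. n20.sig = "wr"  [terminal]
27. n21.idx = 7  [terminal]
28. n22.idx = 28  [terminal]
29. n19.env = -7  [b₀.idx - 14]
30. n18.env = -8  [C₁.env - 1]
31. n23.cnt = 0  [terminal]
32. n24.fin = 10  [C.env + d.cnt + 18]
33. n25.idx = "yy"  ["yy"]
34. n26.sig = "zq"  [terminal]
35. n25.val = "zqyy"  [a.sig ++ D.idx]
36. n25.lim = 10  [len(D.idx) + 8]
37. n27.sig = "vx"  [terminal]
38. n24.val = "zqyyv"  [D.val ++ "v"]
39. n17.mk = "zqyyvx"  [A.val ++ "x"]
40. n0.val = false  [C.env > -4]
41. n0.acc = 27  [C.env + 31]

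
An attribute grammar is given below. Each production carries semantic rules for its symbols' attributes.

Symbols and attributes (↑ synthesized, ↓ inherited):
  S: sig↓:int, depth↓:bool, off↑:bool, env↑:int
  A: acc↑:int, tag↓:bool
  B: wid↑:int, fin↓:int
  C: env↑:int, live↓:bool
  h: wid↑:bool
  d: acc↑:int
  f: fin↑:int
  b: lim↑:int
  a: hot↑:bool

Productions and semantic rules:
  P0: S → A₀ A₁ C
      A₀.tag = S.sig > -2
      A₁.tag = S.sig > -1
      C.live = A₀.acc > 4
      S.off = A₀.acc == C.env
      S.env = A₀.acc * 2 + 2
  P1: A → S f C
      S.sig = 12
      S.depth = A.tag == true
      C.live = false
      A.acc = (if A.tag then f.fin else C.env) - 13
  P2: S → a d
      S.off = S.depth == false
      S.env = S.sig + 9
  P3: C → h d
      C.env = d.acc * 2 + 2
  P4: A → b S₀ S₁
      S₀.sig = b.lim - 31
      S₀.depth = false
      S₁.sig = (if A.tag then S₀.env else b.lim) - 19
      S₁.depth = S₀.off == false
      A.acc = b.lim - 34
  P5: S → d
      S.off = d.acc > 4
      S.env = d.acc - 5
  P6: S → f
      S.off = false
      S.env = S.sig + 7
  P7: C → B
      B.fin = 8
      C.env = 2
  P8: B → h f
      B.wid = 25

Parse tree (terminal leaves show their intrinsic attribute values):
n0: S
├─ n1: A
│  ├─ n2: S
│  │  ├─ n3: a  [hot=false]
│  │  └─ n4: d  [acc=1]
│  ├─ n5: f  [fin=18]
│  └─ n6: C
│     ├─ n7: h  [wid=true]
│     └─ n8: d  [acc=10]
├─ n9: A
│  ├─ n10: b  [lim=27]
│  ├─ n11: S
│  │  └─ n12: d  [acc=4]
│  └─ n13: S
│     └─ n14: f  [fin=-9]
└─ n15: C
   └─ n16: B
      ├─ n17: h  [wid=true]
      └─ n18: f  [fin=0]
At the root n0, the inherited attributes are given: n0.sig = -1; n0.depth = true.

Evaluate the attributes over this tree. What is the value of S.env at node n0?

1. n0.sig = -1  [given at root]
2. n0.depth = true  [given at root]
3. n1.tag = true  [S.sig > -2]
4. n2.sig = 12  [12]
5. n2.depth = true  [A.tag == true]
6. n3.hot = false  [terminal]
7. n4.acc = 1  [terminal]
8. n2.off = false  [S.depth == false]
9. n2.env = 21  [S.sig + 9]
10. n5.fin = 18  [terminal]
11. n6.live = false  [false]
12. n7.wid = true  [terminal]
13. n8.acc = 10  [terminal]
14. n6.env = 22  [d.acc * 2 + 2]
15. n1.acc = 5  [(if A.tag then f.fin else C.env) - 13]
16. n9.tag = false  [S.sig > -1]
17. n10.lim = 27  [terminal]
18. n11.sig = -4  [b.lim - 31]
19. n11.depth = false  [false]
20. n12.acc = 4  [terminal]
21. n11.off = false  [d.acc > 4]
22. n11.env = -1  [d.acc - 5]
23. n13.sig = 8  [(if A.tag then S₀.env else b.lim) - 19]
24. n13.depth = true  [S₀.off == false]
25. n14.fin = -9  [terminal]
26. n13.off = false  [false]
27. n13.env = 15  [S.sig + 7]
28. n9.acc = -7  [b.lim - 34]
29. n15.live = true  [A₀.acc > 4]
30. n16.fin = 8  [8]
31. n17.wid = true  [terminal]
32. n18.fin = 0  [terminal]
33. n16.wid = 25  [25]
34. n15.env = 2  [2]
35. n0.off = false  [A₀.acc == C.env]
36. n0.env = 12  [A₀.acc * 2 + 2]

12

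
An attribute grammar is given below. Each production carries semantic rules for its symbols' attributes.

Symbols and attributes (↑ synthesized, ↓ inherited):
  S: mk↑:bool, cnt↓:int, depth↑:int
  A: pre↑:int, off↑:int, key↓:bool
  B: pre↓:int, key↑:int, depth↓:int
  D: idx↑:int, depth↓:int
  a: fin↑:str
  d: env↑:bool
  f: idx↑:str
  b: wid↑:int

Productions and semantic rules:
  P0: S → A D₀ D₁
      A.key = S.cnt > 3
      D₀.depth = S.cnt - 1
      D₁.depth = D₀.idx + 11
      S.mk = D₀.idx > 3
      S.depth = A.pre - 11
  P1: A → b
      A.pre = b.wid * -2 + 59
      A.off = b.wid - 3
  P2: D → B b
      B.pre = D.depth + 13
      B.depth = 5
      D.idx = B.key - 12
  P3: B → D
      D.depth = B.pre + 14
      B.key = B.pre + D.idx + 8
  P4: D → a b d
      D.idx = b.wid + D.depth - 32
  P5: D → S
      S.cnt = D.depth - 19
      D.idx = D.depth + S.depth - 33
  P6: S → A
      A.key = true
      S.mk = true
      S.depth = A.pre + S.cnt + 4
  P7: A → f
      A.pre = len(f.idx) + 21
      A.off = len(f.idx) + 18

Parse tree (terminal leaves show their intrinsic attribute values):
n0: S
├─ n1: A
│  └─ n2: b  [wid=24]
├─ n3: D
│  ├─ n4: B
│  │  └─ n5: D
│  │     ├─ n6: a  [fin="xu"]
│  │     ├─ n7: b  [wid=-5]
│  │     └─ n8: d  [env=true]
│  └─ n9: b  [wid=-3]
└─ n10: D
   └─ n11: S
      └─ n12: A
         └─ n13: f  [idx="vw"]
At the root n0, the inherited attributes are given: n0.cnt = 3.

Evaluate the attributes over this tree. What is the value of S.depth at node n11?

22

1. n0.cnt = 3  [given at root]
2. n1.key = false  [S.cnt > 3]
3. n2.wid = 24  [terminal]
4. n1.pre = 11  [b.wid * -2 + 59]
5. n1.off = 21  [b.wid - 3]
6. n3.depth = 2  [S.cnt - 1]
7. n4.pre = 15  [D.depth + 13]
8. n4.depth = 5  [5]
9. n5.depth = 29  [B.pre + 14]
10. n6.fin = "xu"  [terminal]
11. n7.wid = -5  [terminal]
12. n8.env = true  [terminal]
13. n5.idx = -8  [b.wid + D.depth - 32]
14. n4.key = 15  [B.pre + D.idx + 8]
15. n9.wid = -3  [terminal]
16. n3.idx = 3  [B.key - 12]
17. n10.depth = 14  [D₀.idx + 11]
18. n11.cnt = -5  [D.depth - 19]
19. n12.key = true  [true]
20. n13.idx = "vw"  [terminal]
21. n12.pre = 23  [len(f.idx) + 21]
22. n12.off = 20  [len(f.idx) + 18]
23. n11.mk = true  [true]
24. n11.depth = 22  [A.pre + S.cnt + 4]
25. n10.idx = 3  [D.depth + S.depth - 33]
26. n0.mk = false  [D₀.idx > 3]
27. n0.depth = 0  [A.pre - 11]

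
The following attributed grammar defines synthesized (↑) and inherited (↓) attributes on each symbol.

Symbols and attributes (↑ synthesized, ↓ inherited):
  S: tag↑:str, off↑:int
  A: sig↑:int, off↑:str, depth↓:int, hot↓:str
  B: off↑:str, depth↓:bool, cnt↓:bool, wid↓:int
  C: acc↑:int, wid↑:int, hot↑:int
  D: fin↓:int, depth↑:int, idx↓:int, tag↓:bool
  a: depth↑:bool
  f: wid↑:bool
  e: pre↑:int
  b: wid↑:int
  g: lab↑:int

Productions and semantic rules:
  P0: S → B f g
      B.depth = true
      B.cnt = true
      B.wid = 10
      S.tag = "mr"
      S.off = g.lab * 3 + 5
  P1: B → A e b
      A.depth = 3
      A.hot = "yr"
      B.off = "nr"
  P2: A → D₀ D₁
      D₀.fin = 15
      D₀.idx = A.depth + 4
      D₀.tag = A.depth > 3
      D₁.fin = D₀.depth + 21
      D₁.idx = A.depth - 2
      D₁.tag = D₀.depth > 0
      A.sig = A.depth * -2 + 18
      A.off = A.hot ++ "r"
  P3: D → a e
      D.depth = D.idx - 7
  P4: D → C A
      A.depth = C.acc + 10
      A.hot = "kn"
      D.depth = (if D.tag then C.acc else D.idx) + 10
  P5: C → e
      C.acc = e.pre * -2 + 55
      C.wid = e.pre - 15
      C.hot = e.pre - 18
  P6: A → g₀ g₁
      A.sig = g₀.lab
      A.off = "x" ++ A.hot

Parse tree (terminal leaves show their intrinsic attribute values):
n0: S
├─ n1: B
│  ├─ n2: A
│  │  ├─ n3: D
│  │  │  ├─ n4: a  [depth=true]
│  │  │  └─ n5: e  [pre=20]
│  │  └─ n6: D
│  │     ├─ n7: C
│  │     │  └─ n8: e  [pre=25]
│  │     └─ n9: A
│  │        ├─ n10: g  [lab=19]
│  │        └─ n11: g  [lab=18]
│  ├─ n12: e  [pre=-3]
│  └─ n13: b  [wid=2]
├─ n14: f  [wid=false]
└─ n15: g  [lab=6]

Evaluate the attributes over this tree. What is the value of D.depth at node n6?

11

1. n1.depth = true  [true]
2. n1.cnt = true  [true]
3. n1.wid = 10  [10]
4. n2.depth = 3  [3]
5. n2.hot = "yr"  ["yr"]
6. n3.fin = 15  [15]
7. n3.idx = 7  [A.depth + 4]
8. n3.tag = false  [A.depth > 3]
9. n4.depth = true  [terminal]
10. n5.pre = 20  [terminal]
11. n3.depth = 0  [D.idx - 7]
12. n6.fin = 21  [D₀.depth + 21]
13. n6.idx = 1  [A.depth - 2]
14. n6.tag = false  [D₀.depth > 0]
15. n8.pre = 25  [terminal]
16. n7.acc = 5  [e.pre * -2 + 55]
17. n7.wid = 10  [e.pre - 15]
18. n7.hot = 7  [e.pre - 18]
19. n9.depth = 15  [C.acc + 10]
20. n9.hot = "kn"  ["kn"]
21. n10.lab = 19  [terminal]
22. n11.lab = 18  [terminal]
23. n9.sig = 19  [g₀.lab]
24. n9.off = "xkn"  ["x" ++ A.hot]
25. n6.depth = 11  [(if D.tag then C.acc else D.idx) + 10]
26. n2.sig = 12  [A.depth * -2 + 18]
27. n2.off = "yrr"  [A.hot ++ "r"]
28. n12.pre = -3  [terminal]
29. n13.wid = 2  [terminal]
30. n1.off = "nr"  ["nr"]
31. n14.wid = false  [terminal]
32. n15.lab = 6  [terminal]
33. n0.tag = "mr"  ["mr"]
34. n0.off = 23  [g.lab * 3 + 5]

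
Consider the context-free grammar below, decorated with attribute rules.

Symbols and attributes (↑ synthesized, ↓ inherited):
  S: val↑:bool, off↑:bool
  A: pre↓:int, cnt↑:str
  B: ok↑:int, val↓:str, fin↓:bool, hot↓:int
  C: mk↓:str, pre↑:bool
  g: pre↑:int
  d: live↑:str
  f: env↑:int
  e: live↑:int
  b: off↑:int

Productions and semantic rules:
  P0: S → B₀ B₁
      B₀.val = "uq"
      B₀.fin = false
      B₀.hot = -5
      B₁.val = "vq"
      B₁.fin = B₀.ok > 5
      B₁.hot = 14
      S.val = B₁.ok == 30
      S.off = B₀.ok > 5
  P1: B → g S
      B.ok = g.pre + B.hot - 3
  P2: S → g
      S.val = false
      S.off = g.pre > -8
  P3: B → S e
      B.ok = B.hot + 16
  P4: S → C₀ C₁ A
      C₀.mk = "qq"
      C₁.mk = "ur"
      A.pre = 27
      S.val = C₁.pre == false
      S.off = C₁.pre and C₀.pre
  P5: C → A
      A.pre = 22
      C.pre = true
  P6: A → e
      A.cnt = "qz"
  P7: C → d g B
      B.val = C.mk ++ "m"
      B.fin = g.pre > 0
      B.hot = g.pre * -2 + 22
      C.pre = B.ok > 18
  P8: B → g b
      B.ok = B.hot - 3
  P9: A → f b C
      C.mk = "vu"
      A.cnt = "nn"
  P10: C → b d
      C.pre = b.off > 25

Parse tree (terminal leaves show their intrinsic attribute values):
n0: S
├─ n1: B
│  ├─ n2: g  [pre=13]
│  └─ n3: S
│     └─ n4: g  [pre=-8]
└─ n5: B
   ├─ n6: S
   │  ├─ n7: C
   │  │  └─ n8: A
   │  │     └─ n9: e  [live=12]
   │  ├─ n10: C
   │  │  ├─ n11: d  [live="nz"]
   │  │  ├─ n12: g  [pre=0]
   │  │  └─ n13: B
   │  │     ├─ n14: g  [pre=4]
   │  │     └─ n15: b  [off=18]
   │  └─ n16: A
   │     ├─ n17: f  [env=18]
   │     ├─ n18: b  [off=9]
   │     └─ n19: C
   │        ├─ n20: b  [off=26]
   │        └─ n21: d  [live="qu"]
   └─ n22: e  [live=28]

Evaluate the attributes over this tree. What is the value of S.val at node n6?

false

1. n1.val = "uq"  ["uq"]
2. n1.fin = false  [false]
3. n1.hot = -5  [-5]
4. n2.pre = 13  [terminal]
5. n4.pre = -8  [terminal]
6. n3.val = false  [false]
7. n3.off = false  [g.pre > -8]
8. n1.ok = 5  [g.pre + B.hot - 3]
9. n5.val = "vq"  ["vq"]
10. n5.fin = false  [B₀.ok > 5]
11. n5.hot = 14  [14]
12. n7.mk = "qq"  ["qq"]
13. n8.pre = 22  [22]
14. n9.live = 12  [terminal]
15. n8.cnt = "qz"  ["qz"]
16. n7.pre = true  [true]
17. n10.mk = "ur"  ["ur"]
18. n11.live = "nz"  [terminal]
19. n12.pre = 0  [terminal]
20. n13.val = "urm"  [C.mk ++ "m"]
21. n13.fin = false  [g.pre > 0]
22. n13.hot = 22  [g.pre * -2 + 22]
23. n14.pre = 4  [terminal]
24. n15.off = 18  [terminal]
25. n13.ok = 19  [B.hot - 3]
26. n10.pre = true  [B.ok > 18]
27. n16.pre = 27  [27]
28. n17.env = 18  [terminal]
29. n18.off = 9  [terminal]
30. n19.mk = "vu"  ["vu"]
31. n20.off = 26  [terminal]
32. n21.live = "qu"  [terminal]
33. n19.pre = true  [b.off > 25]
34. n16.cnt = "nn"  ["nn"]
35. n6.val = false  [C₁.pre == false]
36. n6.off = true  [C₁.pre and C₀.pre]
37. n22.live = 28  [terminal]
38. n5.ok = 30  [B.hot + 16]
39. n0.val = true  [B₁.ok == 30]
40. n0.off = false  [B₀.ok > 5]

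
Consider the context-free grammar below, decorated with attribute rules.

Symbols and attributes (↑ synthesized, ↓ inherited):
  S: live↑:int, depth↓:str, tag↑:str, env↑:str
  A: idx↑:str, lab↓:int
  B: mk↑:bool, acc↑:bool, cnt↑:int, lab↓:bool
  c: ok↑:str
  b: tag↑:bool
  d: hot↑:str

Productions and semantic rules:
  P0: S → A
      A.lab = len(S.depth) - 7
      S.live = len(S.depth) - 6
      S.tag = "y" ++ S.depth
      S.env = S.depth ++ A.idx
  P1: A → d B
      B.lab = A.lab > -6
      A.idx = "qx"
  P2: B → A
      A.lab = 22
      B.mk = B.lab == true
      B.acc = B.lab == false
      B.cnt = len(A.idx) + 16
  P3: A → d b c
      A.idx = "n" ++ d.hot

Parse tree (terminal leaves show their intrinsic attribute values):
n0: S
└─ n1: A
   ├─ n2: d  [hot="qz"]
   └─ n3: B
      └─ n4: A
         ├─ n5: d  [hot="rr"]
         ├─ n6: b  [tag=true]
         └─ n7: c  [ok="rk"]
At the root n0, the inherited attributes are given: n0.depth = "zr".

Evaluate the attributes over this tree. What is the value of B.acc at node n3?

1. n0.depth = "zr"  [given at root]
2. n1.lab = -5  [len(S.depth) - 7]
3. n2.hot = "qz"  [terminal]
4. n3.lab = true  [A.lab > -6]
5. n4.lab = 22  [22]
6. n5.hot = "rr"  [terminal]
7. n6.tag = true  [terminal]
8. n7.ok = "rk"  [terminal]
9. n4.idx = "nrr"  ["n" ++ d.hot]
10. n3.mk = true  [B.lab == true]
11. n3.acc = false  [B.lab == false]
12. n3.cnt = 19  [len(A.idx) + 16]
13. n1.idx = "qx"  ["qx"]
14. n0.live = -4  [len(S.depth) - 6]
15. n0.tag = "yzr"  ["y" ++ S.depth]
16. n0.env = "zrqx"  [S.depth ++ A.idx]

false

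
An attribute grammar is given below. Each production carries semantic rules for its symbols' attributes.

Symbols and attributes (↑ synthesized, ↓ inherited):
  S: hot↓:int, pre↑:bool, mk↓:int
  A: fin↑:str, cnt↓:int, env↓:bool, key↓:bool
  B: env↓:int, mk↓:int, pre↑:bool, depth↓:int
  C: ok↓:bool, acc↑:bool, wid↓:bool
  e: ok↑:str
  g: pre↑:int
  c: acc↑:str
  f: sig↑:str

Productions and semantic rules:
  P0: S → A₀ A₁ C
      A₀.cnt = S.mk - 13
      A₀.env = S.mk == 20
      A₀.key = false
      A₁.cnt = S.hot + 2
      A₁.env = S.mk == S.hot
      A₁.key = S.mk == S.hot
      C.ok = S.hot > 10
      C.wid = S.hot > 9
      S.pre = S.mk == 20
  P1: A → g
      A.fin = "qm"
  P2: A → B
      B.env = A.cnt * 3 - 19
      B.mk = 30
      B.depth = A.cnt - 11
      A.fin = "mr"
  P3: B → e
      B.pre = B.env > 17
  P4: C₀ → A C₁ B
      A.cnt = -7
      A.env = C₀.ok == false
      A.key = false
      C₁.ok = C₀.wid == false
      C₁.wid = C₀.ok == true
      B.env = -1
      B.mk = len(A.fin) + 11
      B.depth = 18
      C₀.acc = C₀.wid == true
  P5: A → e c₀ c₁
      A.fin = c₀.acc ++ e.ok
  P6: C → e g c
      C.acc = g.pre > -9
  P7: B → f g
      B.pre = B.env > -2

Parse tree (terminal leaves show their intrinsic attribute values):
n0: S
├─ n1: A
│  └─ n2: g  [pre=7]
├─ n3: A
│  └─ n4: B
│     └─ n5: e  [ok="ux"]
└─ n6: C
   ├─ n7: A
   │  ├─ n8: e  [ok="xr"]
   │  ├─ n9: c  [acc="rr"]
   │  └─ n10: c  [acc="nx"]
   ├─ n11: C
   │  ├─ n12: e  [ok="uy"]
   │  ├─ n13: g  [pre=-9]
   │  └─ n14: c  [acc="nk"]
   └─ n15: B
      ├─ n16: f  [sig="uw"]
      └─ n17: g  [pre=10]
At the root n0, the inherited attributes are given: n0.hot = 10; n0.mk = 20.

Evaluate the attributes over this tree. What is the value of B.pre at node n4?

1. n0.hot = 10  [given at root]
2. n0.mk = 20  [given at root]
3. n1.cnt = 7  [S.mk - 13]
4. n1.env = true  [S.mk == 20]
5. n1.key = false  [false]
6. n2.pre = 7  [terminal]
7. n1.fin = "qm"  ["qm"]
8. n3.cnt = 12  [S.hot + 2]
9. n3.env = false  [S.mk == S.hot]
10. n3.key = false  [S.mk == S.hot]
11. n4.env = 17  [A.cnt * 3 - 19]
12. n4.mk = 30  [30]
13. n4.depth = 1  [A.cnt - 11]
14. n5.ok = "ux"  [terminal]
15. n4.pre = false  [B.env > 17]
16. n3.fin = "mr"  ["mr"]
17. n6.ok = false  [S.hot > 10]
18. n6.wid = true  [S.hot > 9]
19. n7.cnt = -7  [-7]
20. n7.env = true  [C₀.ok == false]
21. n7.key = false  [false]
22. n8.ok = "xr"  [terminal]
23. n9.acc = "rr"  [terminal]
24. n10.acc = "nx"  [terminal]
25. n7.fin = "rrxr"  [c₀.acc ++ e.ok]
26. n11.ok = false  [C₀.wid == false]
27. n11.wid = false  [C₀.ok == true]
28. n12.ok = "uy"  [terminal]
29. n13.pre = -9  [terminal]
30. n14.acc = "nk"  [terminal]
31. n11.acc = false  [g.pre > -9]
32. n15.env = -1  [-1]
33. n15.mk = 15  [len(A.fin) + 11]
34. n15.depth = 18  [18]
35. n16.sig = "uw"  [terminal]
36. n17.pre = 10  [terminal]
37. n15.pre = true  [B.env > -2]
38. n6.acc = true  [C₀.wid == true]
39. n0.pre = true  [S.mk == 20]

false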